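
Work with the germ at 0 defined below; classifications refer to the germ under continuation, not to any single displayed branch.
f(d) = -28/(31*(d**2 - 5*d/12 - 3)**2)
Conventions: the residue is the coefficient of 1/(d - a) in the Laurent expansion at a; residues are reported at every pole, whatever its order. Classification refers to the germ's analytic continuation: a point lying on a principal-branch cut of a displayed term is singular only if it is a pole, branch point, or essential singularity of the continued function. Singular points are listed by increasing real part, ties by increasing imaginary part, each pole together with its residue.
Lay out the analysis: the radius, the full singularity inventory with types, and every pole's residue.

Denominator factor (d**2 - 5*d/12 - 3)^2: discriminant 1753/144, real irrational roots 5/24 + (1/24)*sqrt(1753) and 5/24 - (1/24)*sqrt(1753); poles of order 2, moduli 5/24 + (1/24)*sqrt(1753) and -5/24 + (1/24)*sqrt(1753).
The radius of convergence is the smallest modulus among the singular points: -5/24 + (1/24)*sqrt(1753).
The factor d**2 - 5*d/12 - 3 splits as (d - a)(d - a') with a = 5/24 - (1/24)*sqrt(1753), a' = 5/24 + (1/24)*sqrt(1753). At the order-2 pole a set g(d) = (d - a)^2*f(d) = [-28/31] / (d - a')^2.
Order-2 pole: residue = g'(a); g'(5/24 - (1/24)*sqrt(1753)) = -(96768/95263279)*sqrt(1753), so the residue is -(96768/95263279)*sqrt(1753).
The factor d**2 - 5*d/12 - 3 splits as (d - a)(d - a') with a = 5/24 + (1/24)*sqrt(1753), a' = 5/24 - (1/24)*sqrt(1753). At the order-2 pole a set g(d) = (d - a)^2*f(d) = [-28/31] / (d - a')^2.
Order-2 pole: residue = g'(a); g'(5/24 + (1/24)*sqrt(1753)) = (96768/95263279)*sqrt(1753), so the residue is (96768/95263279)*sqrt(1753).
List the singular points by increasing real part (a conjugate pair: the negative imaginary part first).

Radius of convergence at 0: -5/24 + (1/24)*sqrt(1753).
At 5/24 - (1/24)*sqrt(1753): a pole of order 2; residue -(96768/95263279)*sqrt(1753).
At 5/24 + (1/24)*sqrt(1753): a pole of order 2; residue (96768/95263279)*sqrt(1753).


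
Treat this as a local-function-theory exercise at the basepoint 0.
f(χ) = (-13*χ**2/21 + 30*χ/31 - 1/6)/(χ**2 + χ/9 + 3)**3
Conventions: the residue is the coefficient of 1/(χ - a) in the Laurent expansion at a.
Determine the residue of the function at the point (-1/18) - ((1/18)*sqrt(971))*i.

The residue is -((64638486/198663198587)*sqrt(971))*i.

The factor χ**2 + χ/9 + 3 splits as (χ - a)(χ - a') with a = (-1/18) - ((1/18)*sqrt(971))*i, a' = (-1/18) + ((1/18)*sqrt(971))*i. At the order-3 pole a set g(χ) = (χ - a)^3*f(χ) = [-13*χ**2/21 + 30*χ/31 - 1/6] / (χ - a')^3.
Order-3 pole: residue = g''(a)/2; g''((-1/18) - ((1/18)*sqrt(971))*i) = -((129276972/198663198587)*sqrt(971))*i, so the residue is -((64638486/198663198587)*sqrt(971))*i.


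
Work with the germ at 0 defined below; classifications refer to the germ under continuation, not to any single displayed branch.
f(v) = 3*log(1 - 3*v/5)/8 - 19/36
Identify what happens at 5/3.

The point is a logarithmic branch point.

The term (3/8)*log(1 - v/(5/3)) has argument 1 - 5/3/(5/3) = 0 at 5/3: a logarithmic (infinitely-sheeted) branch point; the remaining terms are analytic or single-valued there.


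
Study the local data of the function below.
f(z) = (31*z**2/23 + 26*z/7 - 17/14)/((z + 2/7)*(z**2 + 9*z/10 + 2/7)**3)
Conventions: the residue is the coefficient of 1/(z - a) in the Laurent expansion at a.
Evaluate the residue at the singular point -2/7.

At the order-1 pole -2/7 set g(z) = (z - (-2/7))*f(z) = (31*z**2/23 + 26*z/7 - 17/14)/(z**2 + 9*z/10 + 2/7)**3.
Simple pole: residue = g(a) at a = -2/7, which is -488303375/301806.

The residue is -488303375/301806.


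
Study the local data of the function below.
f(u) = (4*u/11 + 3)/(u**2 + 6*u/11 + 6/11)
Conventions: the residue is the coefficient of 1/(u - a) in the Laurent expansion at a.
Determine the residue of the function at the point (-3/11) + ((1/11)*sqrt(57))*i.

The factor u**2 + 6*u/11 + 6/11 splits as (u - a)(u - a') with a = (-3/11) + ((1/11)*sqrt(57))*i, a' = (-3/11) - ((1/11)*sqrt(57))*i. At the order-1 pole a set g(u) = (u - a)*f(u) = [4*u/11 + 3] / (u - a').
Simple pole: residue = g(a) at a = (-3/11) + ((1/11)*sqrt(57))*i, which is (2/11) - ((117/418)*sqrt(57))*i.

The residue is (2/11) - ((117/418)*sqrt(57))*i.


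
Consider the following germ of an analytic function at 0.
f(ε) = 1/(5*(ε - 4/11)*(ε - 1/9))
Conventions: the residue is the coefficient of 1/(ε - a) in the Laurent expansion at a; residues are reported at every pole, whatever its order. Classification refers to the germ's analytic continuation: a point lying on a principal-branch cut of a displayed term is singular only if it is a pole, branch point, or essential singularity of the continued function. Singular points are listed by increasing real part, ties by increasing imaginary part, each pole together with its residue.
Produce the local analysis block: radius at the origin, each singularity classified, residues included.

Denominator factor (ε - 1/9): pole of order 1 at 1/9, modulus 1/9.
Denominator factor (ε - 4/11): pole of order 1 at 4/11, modulus 4/11.
The radius of convergence is the smallest modulus among the singular points: 1/9.
At the order-1 pole 1/9 set g(ε) = (ε - (1/9))*f(ε) = 1/(5*(ε - 4/11)).
Simple pole: residue = g(a) at a = 1/9, which is -99/125.
At the order-1 pole 4/11 set g(ε) = (ε - (4/11))*f(ε) = 1/(5*(ε - 1/9)).
Simple pole: residue = g(a) at a = 4/11, which is 99/125.
List the singular points by increasing real part (a conjugate pair: the negative imaginary part first).

Radius of convergence at 0: 1/9.
At 1/9: a pole of order 1; residue -99/125.
At 4/11: a pole of order 1; residue 99/125.


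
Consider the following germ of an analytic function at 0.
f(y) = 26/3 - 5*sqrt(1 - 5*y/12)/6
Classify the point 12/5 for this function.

The point is an algebraic (square-root) branch point.

The term (-5/6)*sqrt(1 - y/(12/5)) has argument 1 - 12/5/(12/5) = 0 at 12/5: a square-root (algebraic, two-sheeted) branch point; the remaining terms are analytic or single-valued there.


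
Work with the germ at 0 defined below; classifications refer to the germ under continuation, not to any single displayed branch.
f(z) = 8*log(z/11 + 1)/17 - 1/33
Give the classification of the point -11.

The point is a logarithmic branch point.

The term (8/17)*log(1 - z/(-11)) has argument 1 - -11/(-11) = 0 at -11: a logarithmic (infinitely-sheeted) branch point; the remaining terms are analytic or single-valued there.


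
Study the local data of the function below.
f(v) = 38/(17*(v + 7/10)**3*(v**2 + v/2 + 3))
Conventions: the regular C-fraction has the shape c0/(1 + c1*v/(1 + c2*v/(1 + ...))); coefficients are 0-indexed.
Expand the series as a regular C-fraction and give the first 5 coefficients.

Taylor coefficients (expand at 0): a_0 = 38000/17493, a_1 = -209000/21609, a_2 = 12473500/453789, a_3 = -10479882250/162002673, a_4 = 467208311375/3402056133.
c0 = a_0 = 38000/17493. Peel one level at a time: if S = 1 + c*v/S' with S'(0) = 1, then c is the v-coefficient of S and S' = c*v/(S - 1).
S_1 = c0/f = 1 + (187/42)*v + (1054/147)*v^2 + ...; c1 = 187/42.
S_2 = c1*v/(S_1 - 1) = 1 + (-124/77)*v + (139952/100793)*v^2 + ...; c2 = -124/77.
S_3 = c2*v/(S_2 - 1) = 1 + (34988/40579)*v + (2821900/13608721)*v^2 + ...; c3 = 34988/40579.
S_4 = c3*v/(S_3 - 1) = 1 + (-7760225/32267683)*v + ...; c4 = -7760225/32267683.

The regular C-fraction coefficients are [38000/17493, 187/42, -124/77, 34988/40579, -7760225/32267683].


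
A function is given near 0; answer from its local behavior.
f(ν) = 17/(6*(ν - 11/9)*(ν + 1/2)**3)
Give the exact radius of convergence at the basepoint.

Denominator factor (ν - 11/9): pole of order 1 at 11/9, modulus 11/9.
Denominator factor (ν + 1/2)^3: pole of order 3 at -1/2, modulus 1/2.
The radius of convergence is the smallest modulus among the singular points: 1/2.

The radius of convergence is 1/2.


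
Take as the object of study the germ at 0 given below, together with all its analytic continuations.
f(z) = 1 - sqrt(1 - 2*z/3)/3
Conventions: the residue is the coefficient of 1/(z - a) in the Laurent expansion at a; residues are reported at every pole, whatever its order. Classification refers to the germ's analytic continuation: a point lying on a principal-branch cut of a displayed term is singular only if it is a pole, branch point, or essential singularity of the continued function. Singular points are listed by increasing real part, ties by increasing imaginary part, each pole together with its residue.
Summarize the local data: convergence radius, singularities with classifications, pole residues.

Radius of convergence at 0: 3/2.
At 3/2: an algebraic (square-root) branch point.

Branch term (-1/3)*sqrt(1 - z/(3/2)): its argument vanishes at z = 3/2, a square-root branch point, modulus 3/2.
The radius of convergence is the smallest modulus among the singular points: 3/2.


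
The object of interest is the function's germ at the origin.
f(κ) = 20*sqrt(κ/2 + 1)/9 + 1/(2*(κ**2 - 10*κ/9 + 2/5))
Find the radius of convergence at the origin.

Denominator factor (κ**2 - 10*κ/9 + 2/5): discriminant -148/405, complex-conjugate roots (5/9) + ((1/45)*sqrt(185))*i and (5/9) - ((1/45)*sqrt(185))*i; poles of order 1, moduli (1/5)*sqrt(10) and (1/5)*sqrt(10).
Branch term (20/9)*sqrt(1 - κ/(-2)): its argument vanishes at κ = -2, a square-root branch point, modulus 2.
The radius of convergence is the smallest modulus among the singular points: (1/5)*sqrt(10).

The radius of convergence is (1/5)*sqrt(10).


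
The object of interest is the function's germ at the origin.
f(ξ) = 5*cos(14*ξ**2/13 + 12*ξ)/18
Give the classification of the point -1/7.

There is no denominator, hence no pole anywhere.
The factor cos(14*ξ**2/13 + 12*ξ) is entire.
So the germ continues analytically to -1/7.

The point is a regular point.


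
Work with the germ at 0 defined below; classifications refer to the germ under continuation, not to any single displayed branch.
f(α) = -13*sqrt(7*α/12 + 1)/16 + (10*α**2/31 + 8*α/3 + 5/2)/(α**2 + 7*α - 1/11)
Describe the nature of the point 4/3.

Denominator factors: α**2 + 7*α - 1/11 = 1091/99 at α = 4/3 — none vanishes.
Branch term sqrt(1 - α/(-12/7)): argument at 4/3 is 16/9, nonzero, so 4/3 is not its branch point (a point on a principal cut is still regular for the continued germ).
So the germ continues analytically to 4/3.

The point is a regular point.


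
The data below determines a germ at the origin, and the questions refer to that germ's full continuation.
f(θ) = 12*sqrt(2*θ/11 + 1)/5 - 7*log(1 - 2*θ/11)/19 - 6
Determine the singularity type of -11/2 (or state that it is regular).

The point is an algebraic (square-root) branch point.

The term (12/5)*sqrt(1 - θ/(-11/2)) has argument 1 - -11/2/(-11/2) = 0 at -11/2: a square-root (algebraic, two-sheeted) branch point; the remaining terms are analytic or single-valued there.


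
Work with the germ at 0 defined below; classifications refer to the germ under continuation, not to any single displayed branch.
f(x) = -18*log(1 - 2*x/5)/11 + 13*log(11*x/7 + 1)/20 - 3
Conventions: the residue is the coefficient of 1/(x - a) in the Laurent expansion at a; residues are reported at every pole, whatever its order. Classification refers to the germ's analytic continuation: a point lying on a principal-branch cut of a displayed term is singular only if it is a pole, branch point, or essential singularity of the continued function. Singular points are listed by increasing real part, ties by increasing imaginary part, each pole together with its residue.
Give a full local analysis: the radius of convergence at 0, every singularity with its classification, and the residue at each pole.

Radius of convergence at 0: 7/11.
At -7/11: a logarithmic branch point.
At 5/2: a logarithmic branch point.

Branch term (13/20)*log(1 - x/(-7/11)): its argument vanishes at x = -7/11, a logarithmic branch point, modulus 7/11.
Branch term (-18/11)*log(1 - x/(5/2)): its argument vanishes at x = 5/2, a logarithmic branch point, modulus 5/2.
The radius of convergence is the smallest modulus among the singular points: 7/11.
List the singular points by increasing real part (a conjugate pair: the negative imaginary part first).


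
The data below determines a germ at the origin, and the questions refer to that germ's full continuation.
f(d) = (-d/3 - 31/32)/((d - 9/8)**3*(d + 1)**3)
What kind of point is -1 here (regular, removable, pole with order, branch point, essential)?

The point is a pole of order 3.

The denominator factor d + 1 vanishes at -1 and appears to the power 3; the numerator there equals -61/96, nonzero, and no other factor vanishes.
Hence a pole whose order is the multiplicity, 3.


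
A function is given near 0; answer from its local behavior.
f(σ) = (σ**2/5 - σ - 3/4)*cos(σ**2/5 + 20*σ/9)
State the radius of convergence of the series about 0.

The factor cos(σ**2/5 + 20*σ/9) is entire and contributes no finite singular point.
The polynomial part has no poles.
No finite singular points: the Taylor series at 0 converges everywhere.

The radius of convergence is infinite.


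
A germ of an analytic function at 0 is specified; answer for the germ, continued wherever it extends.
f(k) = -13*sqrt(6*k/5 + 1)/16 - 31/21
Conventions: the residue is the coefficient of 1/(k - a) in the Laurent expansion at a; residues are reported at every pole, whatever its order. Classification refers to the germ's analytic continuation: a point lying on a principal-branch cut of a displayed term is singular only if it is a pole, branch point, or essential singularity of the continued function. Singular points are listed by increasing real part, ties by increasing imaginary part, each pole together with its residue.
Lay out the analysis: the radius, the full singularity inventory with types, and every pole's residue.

Branch term (-13/16)*sqrt(1 - k/(-5/6)): its argument vanishes at k = -5/6, a square-root branch point, modulus 5/6.
The radius of convergence is the smallest modulus among the singular points: 5/6.

Radius of convergence at 0: 5/6.
At -5/6: an algebraic (square-root) branch point.


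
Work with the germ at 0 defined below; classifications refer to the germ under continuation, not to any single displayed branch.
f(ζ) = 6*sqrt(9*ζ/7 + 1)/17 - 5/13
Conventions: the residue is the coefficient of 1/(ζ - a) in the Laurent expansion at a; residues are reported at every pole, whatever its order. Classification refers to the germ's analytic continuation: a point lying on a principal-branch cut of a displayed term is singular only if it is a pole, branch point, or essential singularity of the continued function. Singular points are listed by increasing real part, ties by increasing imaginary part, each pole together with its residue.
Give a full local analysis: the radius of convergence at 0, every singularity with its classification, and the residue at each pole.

Radius of convergence at 0: 7/9.
At -7/9: an algebraic (square-root) branch point.

Branch term (6/17)*sqrt(1 - ζ/(-7/9)): its argument vanishes at ζ = -7/9, a square-root branch point, modulus 7/9.
The radius of convergence is the smallest modulus among the singular points: 7/9.


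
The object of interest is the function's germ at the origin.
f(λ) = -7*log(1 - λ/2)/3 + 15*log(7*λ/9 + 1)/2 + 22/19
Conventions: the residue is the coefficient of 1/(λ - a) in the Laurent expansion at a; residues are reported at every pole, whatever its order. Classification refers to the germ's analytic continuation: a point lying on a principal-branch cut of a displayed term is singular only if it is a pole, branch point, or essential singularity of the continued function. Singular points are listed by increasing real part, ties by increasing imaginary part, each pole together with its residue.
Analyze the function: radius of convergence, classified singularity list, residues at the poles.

Radius of convergence at 0: 9/7.
At -9/7: a logarithmic branch point.
At 2: a logarithmic branch point.

Branch term (15/2)*log(1 - λ/(-9/7)): its argument vanishes at λ = -9/7, a logarithmic branch point, modulus 9/7.
Branch term (-7/3)*log(1 - λ/(2)): its argument vanishes at λ = 2, a logarithmic branch point, modulus 2.
The radius of convergence is the smallest modulus among the singular points: 9/7.
List the singular points by increasing real part (a conjugate pair: the negative imaginary part first).


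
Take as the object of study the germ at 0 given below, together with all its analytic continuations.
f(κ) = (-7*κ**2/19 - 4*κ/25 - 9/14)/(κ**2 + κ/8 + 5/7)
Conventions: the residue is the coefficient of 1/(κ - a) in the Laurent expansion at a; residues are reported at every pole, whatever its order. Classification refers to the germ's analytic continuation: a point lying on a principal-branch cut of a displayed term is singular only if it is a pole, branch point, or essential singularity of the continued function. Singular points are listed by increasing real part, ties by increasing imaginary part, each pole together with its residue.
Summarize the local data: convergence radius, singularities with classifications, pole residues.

Radius of convergence at 0: (1/7)*sqrt(35).
At (-1/16) - ((1/112)*sqrt(8911))*i: a pole of order 1; residue (-433/7600) - ((158569/67723600)*sqrt(8911))*i.
At (-1/16) + ((1/112)*sqrt(8911))*i: a pole of order 1; residue (-433/7600) + ((158569/67723600)*sqrt(8911))*i.

Denominator factor (κ**2 + κ/8 + 5/7): discriminant -1273/448, complex-conjugate roots (-1/16) + ((1/112)*sqrt(8911))*i and (-1/16) - ((1/112)*sqrt(8911))*i; poles of order 1, moduli (1/7)*sqrt(35) and (1/7)*sqrt(35).
The radius of convergence is the smallest modulus among the singular points: (1/7)*sqrt(35).
The factor κ**2 + κ/8 + 5/7 splits as (κ - a)(κ - a') with a = (-1/16) - ((1/112)*sqrt(8911))*i, a' = (-1/16) + ((1/112)*sqrt(8911))*i. At the order-1 pole a set g(κ) = (κ - a)*f(κ) = [-7*κ**2/19 - 4*κ/25 - 9/14] / (κ - a').
Simple pole: residue = g(a) at a = (-1/16) - ((1/112)*sqrt(8911))*i, which is (-433/7600) - ((158569/67723600)*sqrt(8911))*i.
The factor κ**2 + κ/8 + 5/7 splits as (κ - a)(κ - a') with a = (-1/16) + ((1/112)*sqrt(8911))*i, a' = (-1/16) - ((1/112)*sqrt(8911))*i. At the order-1 pole a set g(κ) = (κ - a)*f(κ) = [-7*κ**2/19 - 4*κ/25 - 9/14] / (κ - a').
Simple pole: residue = g(a) at a = (-1/16) + ((1/112)*sqrt(8911))*i, which is (-433/7600) + ((158569/67723600)*sqrt(8911))*i.
List the singular points by increasing real part (a conjugate pair: the negative imaginary part first).


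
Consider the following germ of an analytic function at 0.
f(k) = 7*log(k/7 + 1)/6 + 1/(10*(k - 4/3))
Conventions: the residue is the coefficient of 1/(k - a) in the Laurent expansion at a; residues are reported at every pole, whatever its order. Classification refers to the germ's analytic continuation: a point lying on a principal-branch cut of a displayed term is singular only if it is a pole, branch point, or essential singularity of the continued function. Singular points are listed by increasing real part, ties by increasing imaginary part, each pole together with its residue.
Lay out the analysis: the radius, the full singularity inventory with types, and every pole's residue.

Radius of convergence at 0: 4/3.
At -7: a logarithmic branch point.
At 4/3: a pole of order 1; residue 1/10.

Denominator factor (k - 4/3): pole of order 1 at 4/3, modulus 4/3.
Branch term (7/6)*log(1 - k/(-7)): its argument vanishes at k = -7, a logarithmic branch point, modulus 7.
The radius of convergence is the smallest modulus among the singular points: 4/3.
The branch term is analytic at 4/3 and contributes nothing to the residue; only the rational part matters.
At the order-1 pole 4/3 set g(k) = (k - (4/3))*(rational part) = 1/10.
Simple pole: residue = g(a) at a = 4/3, which is 1/10.
List the singular points by increasing real part (a conjugate pair: the negative imaginary part first).


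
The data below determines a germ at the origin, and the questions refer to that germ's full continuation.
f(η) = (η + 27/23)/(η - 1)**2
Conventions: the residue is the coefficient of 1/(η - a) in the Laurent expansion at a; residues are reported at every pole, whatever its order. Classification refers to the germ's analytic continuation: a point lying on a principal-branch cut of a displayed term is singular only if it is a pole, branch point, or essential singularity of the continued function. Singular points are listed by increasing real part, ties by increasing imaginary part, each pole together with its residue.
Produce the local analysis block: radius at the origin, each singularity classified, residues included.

Radius of convergence at 0: 1.
At 1: a pole of order 2; residue 1.

Denominator factor (η - 1)^2: pole of order 2 at 1, modulus 1.
The radius of convergence is the smallest modulus among the singular points: 1.
At the order-2 pole 1 set g(η) = (η - (1))^2*f(η) = η + 27/23.
Order-2 pole: residue = g'(a); g'(1) = 1, so the residue is 1.


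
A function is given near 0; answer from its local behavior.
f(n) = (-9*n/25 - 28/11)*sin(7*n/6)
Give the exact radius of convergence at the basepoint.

The factor sin(7*n/6) is entire and contributes no finite singular point.
The polynomial part has no poles.
No finite singular points: the Taylor series at 0 converges everywhere.

The radius of convergence is infinite.


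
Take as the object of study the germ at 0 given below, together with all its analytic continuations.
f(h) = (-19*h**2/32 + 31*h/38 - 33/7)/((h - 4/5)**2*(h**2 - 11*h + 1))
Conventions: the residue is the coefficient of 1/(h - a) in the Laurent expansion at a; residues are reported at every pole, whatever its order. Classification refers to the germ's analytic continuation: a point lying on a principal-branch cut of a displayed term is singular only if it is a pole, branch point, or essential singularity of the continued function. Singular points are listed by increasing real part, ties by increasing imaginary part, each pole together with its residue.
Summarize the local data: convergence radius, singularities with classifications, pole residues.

Denominator factor (h**2 - 11*h + 1): discriminant 117, real irrational roots 11/2 + (3/2)*sqrt(13) and 11/2 - (3/2)*sqrt(13); poles of order 1, moduli 11/2 + (3/2)*sqrt(13) and 11/2 - (3/2)*sqrt(13).
Denominator factor (h - 4/5)^2: pole of order 2 at 4/5, modulus 4/5.
The radius of convergence is the smallest modulus among the singular points: 11/2 - (3/2)*sqrt(13).
The factor h**2 - 11*h + 1 splits as (h - a)(h - a') with a = 11/2 - (3/2)*sqrt(13), a' = 11/2 + (3/2)*sqrt(13). At the order-1 pole a set g(h) = (h - a)*f(h) = [(-19*h**2/32 + 31*h/38 - 33/7)/(h - 4/5)**2] / (h - a').
Simple pole: residue = g(a) at a = 11/2 - (3/2)*sqrt(13), which is 13562875/34091624 + (225175225/1772764448)*sqrt(13).
At the order-2 pole 4/5 set g(h) = (h - (4/5))^2*f(h) = (-19*h**2/32 + 31*h/38 - 33/7)/(h**2 - 11*h + 1).
Order-2 pole: residue = g'(a); g'(4/5) = -13562875/17045812, so the residue is -13562875/17045812.
The factor h**2 - 11*h + 1 splits as (h - a)(h - a') with a = 11/2 + (3/2)*sqrt(13), a' = 11/2 - (3/2)*sqrt(13). At the order-1 pole a set g(h) = (h - a)*f(h) = [(-19*h**2/32 + 31*h/38 - 33/7)/(h - 4/5)**2] / (h - a').
Simple pole: residue = g(a) at a = 11/2 + (3/2)*sqrt(13), which is 13562875/34091624 - (225175225/1772764448)*sqrt(13).
List the singular points by increasing real part (a conjugate pair: the negative imaginary part first).

Radius of convergence at 0: 11/2 - (3/2)*sqrt(13).
At 11/2 - (3/2)*sqrt(13): a pole of order 1; residue 13562875/34091624 + (225175225/1772764448)*sqrt(13).
At 4/5: a pole of order 2; residue -13562875/17045812.
At 11/2 + (3/2)*sqrt(13): a pole of order 1; residue 13562875/34091624 - (225175225/1772764448)*sqrt(13).


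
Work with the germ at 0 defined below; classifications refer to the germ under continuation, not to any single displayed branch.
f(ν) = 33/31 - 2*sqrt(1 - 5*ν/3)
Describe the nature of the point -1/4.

There is no denominator, hence no pole anywhere.
Branch term sqrt(1 - ν/(3/5)): argument at -1/4 is 17/12, nonzero, so -1/4 is not its branch point (a point on a principal cut is still regular for the continued germ).
So the germ continues analytically to -1/4.

The point is a regular point.


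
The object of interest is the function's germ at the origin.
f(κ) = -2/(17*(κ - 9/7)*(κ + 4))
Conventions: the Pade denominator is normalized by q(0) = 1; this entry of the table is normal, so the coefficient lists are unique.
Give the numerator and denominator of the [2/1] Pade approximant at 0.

Taylor coefficients needed (expand at 0): a_0 = 7/306, a_1 = 133/11016, a_2 = 4291/396576, a_3 = 115045/14276736.
Write the denominator as Q(κ) = 1 + q1*κ. Requiring Q*f - P = O(κ^4) with deg P <= 2 kills the coefficients of κ^3..κ^3 in Q*f:
  κ^3: a_3 + q1*a_2 = 0, i.e. 115045/14276736 + (4291/396576)*q1 = 0.
Solving this linear system: q1 = -16435/22068.
The numerator is Q*f truncated at degree 2: P0 = a_0 = 7/306; P1 = a_1 + q1*a_0 = -931/187578; P2 = a_2 + q1*a_1 = 343/187578.

The Pade approximant has numerator coefficients [7/306, -931/187578, 343/187578]; denominator coefficients [1, -16435/22068].


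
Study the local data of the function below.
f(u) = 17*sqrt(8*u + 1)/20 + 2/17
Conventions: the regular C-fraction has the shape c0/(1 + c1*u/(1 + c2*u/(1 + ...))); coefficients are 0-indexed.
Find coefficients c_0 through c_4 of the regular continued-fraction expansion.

Taylor coefficients (expand at 0): a_0 = 329/340, a_1 = 17/5, a_2 = -34/5, a_3 = 136/5, a_4 = -136.
c0 = a_0 = 329/340. Peel one level at a time: if S = 1 + c*u/S' with S'(0) = 1, then c is the u-coefficient of S and S' = c*u/(S - 1).
S_1 = c0/f = 1 + (-1156/329)*u + (2096984/108241)*u^2 + ...; c1 = -1156/329.
S_2 = c1*u/(S_1 - 1) = 1 + (1814/329)*u + (-4)*u^2 + ...; c2 = 1814/329.
S_3 = c2*u/(S_2 - 1) = 1 + (658/907)*u + (-1954260/822649)*u^2 + ...; c3 = 658/907.
S_4 = c3*u/(S_3 - 1) = 1 + (2970/907)*u + ...; c4 = 2970/907.

The regular C-fraction coefficients are [329/340, -1156/329, 1814/329, 658/907, 2970/907].


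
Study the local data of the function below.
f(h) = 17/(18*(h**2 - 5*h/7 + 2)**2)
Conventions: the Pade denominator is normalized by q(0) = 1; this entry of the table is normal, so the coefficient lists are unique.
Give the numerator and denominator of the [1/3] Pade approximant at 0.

The Pade approximant has numerator coefficients [17/72, 119/720]; denominator coefficients [1, -1/70, 123/196, 121/280].

Taylor coefficients needed (expand at 0): a_0 = 17/72, a_1 = 85/504, a_2 = -2057/14112, a_3 = -5185/24696, a_4 = 43129/2765952.
Write the denominator as Q(h) = 1 + q1*h + q2*h^2 + q3*h^3. Requiring Q*f - P = O(h^5) with deg P <= 1 kills the coefficients of h^2..h^4 in Q*f:
  h^2: a_2 + q1*a_1 + q2*a_0 = 0, i.e. -2057/14112 + (85/504)*q1 + (17/72)*q2 = 0.
  h^3: a_3 + q1*a_2 + q2*a_1 + q3*a_0 = 0, i.e. -5185/24696 + (-2057/14112)*q1 + (85/504)*q2 + (17/72)*q3 = 0.
  h^4: a_4 + q1*a_3 + q2*a_2 + q3*a_1 = 0, i.e. 43129/2765952 + (-5185/24696)*q1 + (-2057/14112)*q2 + (85/504)*q3 = 0.
Solving this linear system: q1 = -1/70, q2 = 123/196, q3 = 121/280.
The numerator is Q*f truncated at degree 1: P0 = a_0 = 17/72; P1 = a_1 + q1*a_0 = 119/720.


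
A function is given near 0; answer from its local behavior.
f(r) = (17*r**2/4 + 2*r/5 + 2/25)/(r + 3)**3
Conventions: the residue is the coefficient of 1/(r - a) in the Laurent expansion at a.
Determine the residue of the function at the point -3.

At the order-3 pole -3 set g(r) = (r - (-3))^3*f(r) = 17*r**2/4 + 2*r/5 + 2/25.
Order-3 pole: residue = g''(a)/2; g''(-3) = 17/2, so the residue is 17/4.

The residue is 17/4.


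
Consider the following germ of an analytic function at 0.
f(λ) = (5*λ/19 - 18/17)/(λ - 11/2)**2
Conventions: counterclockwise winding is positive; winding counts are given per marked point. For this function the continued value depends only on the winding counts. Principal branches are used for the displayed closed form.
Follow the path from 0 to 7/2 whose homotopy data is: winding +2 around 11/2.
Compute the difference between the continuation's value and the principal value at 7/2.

Continued minus principal equals 0.

The function is rational, hence single-valued: continuing it around any pole returns the same value, so the difference is 0.


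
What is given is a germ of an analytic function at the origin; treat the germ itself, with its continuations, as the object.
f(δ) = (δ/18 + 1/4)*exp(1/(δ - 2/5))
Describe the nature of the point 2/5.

The point is an essential singularity.

The exponent 1/(δ - (2/5)) has a pole at 2/5, so exp(1/(δ - (2/5))) takes every nonzero value near it: an essential singularity (not a pole of any order).


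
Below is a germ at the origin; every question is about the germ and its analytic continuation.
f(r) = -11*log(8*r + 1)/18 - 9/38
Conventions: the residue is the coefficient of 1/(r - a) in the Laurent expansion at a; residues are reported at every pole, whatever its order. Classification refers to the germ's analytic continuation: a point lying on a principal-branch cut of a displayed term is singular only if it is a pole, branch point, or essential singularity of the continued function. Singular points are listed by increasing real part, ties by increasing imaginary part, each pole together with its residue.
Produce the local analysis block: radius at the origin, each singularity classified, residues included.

Branch term (-11/18)*log(1 - r/(-1/8)): its argument vanishes at r = -1/8, a logarithmic branch point, modulus 1/8.
The radius of convergence is the smallest modulus among the singular points: 1/8.

Radius of convergence at 0: 1/8.
At -1/8: a logarithmic branch point.


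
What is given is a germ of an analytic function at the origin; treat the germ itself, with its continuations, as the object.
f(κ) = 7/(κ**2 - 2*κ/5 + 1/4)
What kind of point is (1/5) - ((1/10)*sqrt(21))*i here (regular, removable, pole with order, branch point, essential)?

The point is a pole of order 1.

The denominator factor κ**2 - 2*κ/5 + 1/4 vanishes at (1/5) - ((1/10)*sqrt(21))*i and appears to the power 1; the numerator there equals 7, nonzero, and no other factor vanishes.
Hence a pole whose order is the multiplicity, 1.


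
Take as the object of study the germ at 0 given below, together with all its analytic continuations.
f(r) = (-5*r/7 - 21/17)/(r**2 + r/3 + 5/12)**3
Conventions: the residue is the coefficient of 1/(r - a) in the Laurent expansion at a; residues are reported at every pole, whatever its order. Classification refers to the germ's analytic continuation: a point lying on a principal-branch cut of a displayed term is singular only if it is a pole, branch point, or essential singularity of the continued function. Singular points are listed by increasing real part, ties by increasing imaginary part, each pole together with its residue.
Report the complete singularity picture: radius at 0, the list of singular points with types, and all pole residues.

Radius of convergence at 0: (1/6)*sqrt(15).
At (-1/6) - ((1/6)*sqrt(14))*i: a pole of order 3; residue -((193671/326536)*sqrt(14))*i.
At (-1/6) + ((1/6)*sqrt(14))*i: a pole of order 3; residue ((193671/326536)*sqrt(14))*i.

Denominator factor (r**2 + r/3 + 5/12)^3: discriminant -14/9, complex-conjugate roots (-1/6) + ((1/6)*sqrt(14))*i and (-1/6) - ((1/6)*sqrt(14))*i; poles of order 3, moduli (1/6)*sqrt(15) and (1/6)*sqrt(15).
The radius of convergence is the smallest modulus among the singular points: (1/6)*sqrt(15).
The factor r**2 + r/3 + 5/12 splits as (r - a)(r - a') with a = (-1/6) - ((1/6)*sqrt(14))*i, a' = (-1/6) + ((1/6)*sqrt(14))*i. At the order-3 pole a set g(r) = (r - a)^3*f(r) = [-5*r/7 - 21/17] / (r - a')^3.
Order-3 pole: residue = g''(a)/2; g''((-1/6) - ((1/6)*sqrt(14))*i) = -((193671/163268)*sqrt(14))*i, so the residue is -((193671/326536)*sqrt(14))*i.
The factor r**2 + r/3 + 5/12 splits as (r - a)(r - a') with a = (-1/6) + ((1/6)*sqrt(14))*i, a' = (-1/6) - ((1/6)*sqrt(14))*i. At the order-3 pole a set g(r) = (r - a)^3*f(r) = [-5*r/7 - 21/17] / (r - a')^3.
Order-3 pole: residue = g''(a)/2; g''((-1/6) + ((1/6)*sqrt(14))*i) = ((193671/163268)*sqrt(14))*i, so the residue is ((193671/326536)*sqrt(14))*i.
List the singular points by increasing real part (a conjugate pair: the negative imaginary part first).


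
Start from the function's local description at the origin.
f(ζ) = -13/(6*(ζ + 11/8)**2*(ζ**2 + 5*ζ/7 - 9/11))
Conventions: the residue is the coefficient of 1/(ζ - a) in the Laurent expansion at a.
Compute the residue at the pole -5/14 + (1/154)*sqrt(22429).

The residue is 53557504/198025 - (2189803616/1211318925)*sqrt(22429).

The factor ζ**2 + 5*ζ/7 - 9/11 splits as (ζ - a)(ζ - a') with a = -5/14 + (1/154)*sqrt(22429), a' = -5/14 - (1/154)*sqrt(22429). At the order-1 pole a set g(ζ) = (ζ - a)*f(ζ) = [-13/(6*(ζ + 11/8)**2)] / (ζ - a').
Simple pole: residue = g(a) at a = -5/14 + (1/154)*sqrt(22429), which is 53557504/198025 - (2189803616/1211318925)*sqrt(22429).


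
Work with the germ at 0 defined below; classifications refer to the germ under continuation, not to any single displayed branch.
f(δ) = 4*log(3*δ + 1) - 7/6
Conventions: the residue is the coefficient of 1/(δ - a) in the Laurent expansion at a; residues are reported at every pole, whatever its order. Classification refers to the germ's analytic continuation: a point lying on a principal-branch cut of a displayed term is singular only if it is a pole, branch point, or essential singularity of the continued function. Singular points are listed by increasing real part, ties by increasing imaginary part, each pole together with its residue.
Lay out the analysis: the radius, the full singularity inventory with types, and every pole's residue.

Radius of convergence at 0: 1/3.
At -1/3: a logarithmic branch point.

Branch term (4)*log(1 - δ/(-1/3)): its argument vanishes at δ = -1/3, a logarithmic branch point, modulus 1/3.
The radius of convergence is the smallest modulus among the singular points: 1/3.


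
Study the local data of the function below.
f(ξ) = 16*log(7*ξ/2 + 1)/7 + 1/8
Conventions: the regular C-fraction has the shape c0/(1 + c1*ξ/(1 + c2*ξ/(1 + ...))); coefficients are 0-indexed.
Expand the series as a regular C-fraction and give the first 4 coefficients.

Taylor coefficients (expand at 0): a_0 = 1/8, a_1 = 8, a_2 = -14, a_3 = 98/3.
c0 = a_0 = 1/8. Peel one level at a time: if S = 1 + c*ξ/S' with S'(0) = 1, then c is the ξ-coefficient of S and S' = c*ξ/(S - 1).
S_1 = c0/f = 1 + (-64)*ξ + (4208)*ξ^2 + ...; c1 = -64.
S_2 = c1*ξ/(S_1 - 1) = 1 + (263/4)*ξ + (-49/48)*ξ^2 + ...; c2 = 263/4.
S_3 = c2*ξ/(S_2 - 1) = 1 + (49/3156)*ξ + ...; c3 = 49/3156.

The regular C-fraction coefficients are [1/8, -64, 263/4, 49/3156].


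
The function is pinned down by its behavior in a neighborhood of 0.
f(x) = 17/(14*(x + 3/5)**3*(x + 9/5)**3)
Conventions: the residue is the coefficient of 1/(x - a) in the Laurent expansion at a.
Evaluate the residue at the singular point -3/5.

The residue is 53125/18144.

At the order-3 pole -3/5 set g(x) = (x - (-3/5))^3*f(x) = 17/(14*(x + 9/5)**3).
Order-3 pole: residue = g''(a)/2; g''(-3/5) = 53125/9072, so the residue is 53125/18144.


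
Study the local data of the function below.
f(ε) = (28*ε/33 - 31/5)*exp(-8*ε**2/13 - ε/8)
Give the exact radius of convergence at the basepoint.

The radius of convergence is infinite.

The factor exp(-8*ε**2/13 - ε/8) is entire and contributes no finite singular point.
The polynomial part has no poles.
No finite singular points: the Taylor series at 0 converges everywhere.


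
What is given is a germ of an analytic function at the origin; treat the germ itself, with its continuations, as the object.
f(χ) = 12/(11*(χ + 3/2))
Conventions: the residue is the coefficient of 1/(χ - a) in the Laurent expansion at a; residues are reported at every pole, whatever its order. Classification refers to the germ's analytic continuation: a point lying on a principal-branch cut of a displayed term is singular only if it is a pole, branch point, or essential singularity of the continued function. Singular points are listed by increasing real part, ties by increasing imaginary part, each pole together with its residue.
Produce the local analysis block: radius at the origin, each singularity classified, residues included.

Denominator factor (χ + 3/2): pole of order 1 at -3/2, modulus 3/2.
The radius of convergence is the smallest modulus among the singular points: 3/2.
At the order-1 pole -3/2 set g(χ) = (χ - (-3/2))*f(χ) = 12/11.
Simple pole: residue = g(a) at a = -3/2, which is 12/11.

Radius of convergence at 0: 3/2.
At -3/2: a pole of order 1; residue 12/11.


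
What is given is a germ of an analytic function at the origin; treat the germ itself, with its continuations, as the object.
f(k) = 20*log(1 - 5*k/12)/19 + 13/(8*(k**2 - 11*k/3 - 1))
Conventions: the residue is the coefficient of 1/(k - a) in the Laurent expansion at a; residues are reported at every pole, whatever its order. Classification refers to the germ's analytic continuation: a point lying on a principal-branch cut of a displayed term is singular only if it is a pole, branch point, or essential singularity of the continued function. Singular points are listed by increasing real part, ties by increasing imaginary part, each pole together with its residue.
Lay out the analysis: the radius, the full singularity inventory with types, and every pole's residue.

Radius of convergence at 0: -11/6 + (1/6)*sqrt(157).
At 11/6 - (1/6)*sqrt(157): a pole of order 1; residue -(39/1256)*sqrt(157).
At 12/5: a logarithmic branch point.
At 11/6 + (1/6)*sqrt(157): a pole of order 1; residue (39/1256)*sqrt(157).

Denominator factor (k**2 - 11*k/3 - 1): discriminant 157/9, real irrational roots 11/6 + (1/6)*sqrt(157) and 11/6 - (1/6)*sqrt(157); poles of order 1, moduli 11/6 + (1/6)*sqrt(157) and -11/6 + (1/6)*sqrt(157).
Branch term (20/19)*log(1 - k/(12/5)): its argument vanishes at k = 12/5, a logarithmic branch point, modulus 12/5.
The radius of convergence is the smallest modulus among the singular points: -11/6 + (1/6)*sqrt(157).
The branch term is analytic at 11/6 - (1/6)*sqrt(157) and contributes nothing to the residue; only the rational part matters.
The factor k**2 - 11*k/3 - 1 splits as (k - a)(k - a') with a = 11/6 - (1/6)*sqrt(157), a' = 11/6 + (1/6)*sqrt(157). At the order-1 pole a set g(k) = (k - a)*(rational part) = [13/8] / (k - a').
Simple pole: residue = g(a) at a = 11/6 - (1/6)*sqrt(157), which is -(39/1256)*sqrt(157).
The branch term is analytic at 11/6 + (1/6)*sqrt(157) and contributes nothing to the residue; only the rational part matters.
The factor k**2 - 11*k/3 - 1 splits as (k - a)(k - a') with a = 11/6 + (1/6)*sqrt(157), a' = 11/6 - (1/6)*sqrt(157). At the order-1 pole a set g(k) = (k - a)*(rational part) = [13/8] / (k - a').
Simple pole: residue = g(a) at a = 11/6 + (1/6)*sqrt(157), which is (39/1256)*sqrt(157).
List the singular points by increasing real part (a conjugate pair: the negative imaginary part first).


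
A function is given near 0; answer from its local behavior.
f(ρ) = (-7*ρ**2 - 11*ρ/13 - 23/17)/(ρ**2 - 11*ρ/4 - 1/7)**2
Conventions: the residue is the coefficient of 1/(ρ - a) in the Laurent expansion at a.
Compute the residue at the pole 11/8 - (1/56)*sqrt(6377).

The factor ρ**2 - 11*ρ/4 - 1/7 splits as (ρ - a)(ρ - a') with a = 11/8 - (1/56)*sqrt(6377), a' = 11/8 + (1/56)*sqrt(6377). At the order-2 pole a set g(ρ) = (ρ - a)^2*f(ρ) = [-7*ρ**2 - 11*ρ/13 - 23/17] / (ρ - a')^2.
Order-2 pole: residue = g'(a); g'(11/8 - (1/56)*sqrt(6377)) = -(300272/183412541)*sqrt(6377), so the residue is -(300272/183412541)*sqrt(6377).

The residue is -(300272/183412541)*sqrt(6377).


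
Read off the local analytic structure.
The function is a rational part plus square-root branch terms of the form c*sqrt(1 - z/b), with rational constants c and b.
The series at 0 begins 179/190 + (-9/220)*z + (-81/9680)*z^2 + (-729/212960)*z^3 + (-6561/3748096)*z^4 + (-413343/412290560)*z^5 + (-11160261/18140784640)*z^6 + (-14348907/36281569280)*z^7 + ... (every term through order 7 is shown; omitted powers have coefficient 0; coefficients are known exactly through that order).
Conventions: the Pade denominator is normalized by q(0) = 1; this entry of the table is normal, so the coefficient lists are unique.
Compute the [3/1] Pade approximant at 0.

The Pade approximant has numerator coefficients [179/190, -8739/16720, 243/19360, 729/851840]; denominator coefficients [1, -45/88].

Taylor coefficients needed (read off): a_0 = 179/190, a_1 = -9/220, a_2 = -81/9680, a_3 = -729/212960, a_4 = -6561/3748096.
Write the denominator as Q(z) = 1 + q1*z. Requiring Q*f - P = O(z^5) with deg P <= 3 kills the coefficients of z^4..z^4 in Q*f:
  z^4: a_4 + q1*a_3 = 0, i.e. -6561/3748096 + (-729/212960)*q1 = 0.
Solving this linear system: q1 = -45/88.
The numerator is Q*f truncated at degree 3: P0 = a_0 = 179/190; P1 = a_1 + q1*a_0 = -8739/16720; P2 = a_2 + q1*a_1 = 243/19360; P3 = a_3 + q1*a_2 = 729/851840.
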